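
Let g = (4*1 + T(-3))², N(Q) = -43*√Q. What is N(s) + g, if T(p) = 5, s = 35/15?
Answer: 81 - 43*√21/3 ≈ 15.316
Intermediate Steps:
s = 7/3 (s = 35*(1/15) = 7/3 ≈ 2.3333)
g = 81 (g = (4*1 + 5)² = (4 + 5)² = 9² = 81)
N(s) + g = -43*√21/3 + 81 = 81 - 43*√21/3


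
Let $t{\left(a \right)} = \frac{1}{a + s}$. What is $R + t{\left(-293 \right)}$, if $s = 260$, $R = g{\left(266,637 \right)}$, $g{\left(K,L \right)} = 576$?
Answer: $\frac{19007}{33} \approx 575.97$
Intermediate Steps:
$R = 576$
$t{\left(a \right)} = \frac{1}{260 + a}$ ($t{\left(a \right)} = \frac{1}{a + 260} = \frac{1}{260 + a}$)
$R + t{\left(-293 \right)} = 576 + \frac{1}{260 - 293} = 576 + \frac{1}{-33} = 576 - \frac{1}{33} = \frac{19007}{33}$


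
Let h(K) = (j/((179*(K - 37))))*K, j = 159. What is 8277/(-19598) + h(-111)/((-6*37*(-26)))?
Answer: -5699573343/13498945616 ≈ -0.42222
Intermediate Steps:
h(K) = 159*K/(-6623 + 179*K) (h(K) = (159/((179*(K - 37))))*K = (159/((179*(-37 + K))))*K = (159/(-6623 + 179*K))*K = 159*K/(-6623 + 179*K))
8277/(-19598) + h(-111)/((-6*37*(-26))) = 8277/(-19598) + ((159/179)*(-111)/(-37 - 111))/((-6*37*(-26))) = 8277*(-1/19598) + ((159/179)*(-111)/(-148))/((-222*(-26))) = -8277/19598 + ((159/179)*(-111)*(-1/148))/5772 = -8277/19598 + (477/716)*(1/5772) = -8277/19598 + 159/1377584 = -5699573343/13498945616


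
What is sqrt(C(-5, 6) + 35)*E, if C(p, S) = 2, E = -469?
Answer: -469*sqrt(37) ≈ -2852.8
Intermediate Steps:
sqrt(C(-5, 6) + 35)*E = sqrt(2 + 35)*(-469) = sqrt(37)*(-469) = -469*sqrt(37)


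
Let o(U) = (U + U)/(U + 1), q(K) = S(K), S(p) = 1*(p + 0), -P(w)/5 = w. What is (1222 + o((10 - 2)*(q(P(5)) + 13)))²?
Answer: 13521503524/9025 ≈ 1.4982e+6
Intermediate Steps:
P(w) = -5*w
S(p) = p (S(p) = 1*p = p)
q(K) = K
o(U) = 2*U/(1 + U) (o(U) = (2*U)/(1 + U) = 2*U/(1 + U))
(1222 + o((10 - 2)*(q(P(5)) + 13)))² = (1222 + 2*((10 - 2)*(-5*5 + 13))/(1 + (10 - 2)*(-5*5 + 13)))² = (1222 + 2*(8*(-25 + 13))/(1 + 8*(-25 + 13)))² = (1222 + 2*(8*(-12))/(1 + 8*(-12)))² = (1222 + 2*(-96)/(1 - 96))² = (1222 + 2*(-96)/(-95))² = (1222 + 2*(-96)*(-1/95))² = (1222 + 192/95)² = (116282/95)² = 13521503524/9025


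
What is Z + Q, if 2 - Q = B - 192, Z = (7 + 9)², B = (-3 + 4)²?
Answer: 449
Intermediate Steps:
B = 1 (B = 1² = 1)
Z = 256 (Z = 16² = 256)
Q = 193 (Q = 2 - (1 - 192) = 2 - 1*(-191) = 2 + 191 = 193)
Z + Q = 256 + 193 = 449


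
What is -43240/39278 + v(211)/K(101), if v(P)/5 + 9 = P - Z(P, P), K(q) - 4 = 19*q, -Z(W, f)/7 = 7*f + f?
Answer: 379510750/12588599 ≈ 30.147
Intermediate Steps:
Z(W, f) = -56*f (Z(W, f) = -7*(7*f + f) = -56*f)
K(q) = 4 + 19*q
v(P) = -45 + 285*P (v(P) = -45 + 5*(P - (-56)*P) = -45 + 5*(P + 56*P) = -45 + 5*(57*P) = -45 + 285*P)
-43240/39278 + v(211)/K(101) = -43240/39278 + (-45 + 285*211)/(4 + 19*101) = -43240*1/39278 + (-45 + 60135)/(4 + 1919) = -21620/19639 + 60090/1923 = -21620/19639 + 60090*(1/1923) = -21620/19639 + 20030/641 = 379510750/12588599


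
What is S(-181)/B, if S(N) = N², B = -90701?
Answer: -32761/90701 ≈ -0.36120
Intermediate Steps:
S(-181)/B = (-181)²/(-90701) = 32761*(-1/90701) = -32761/90701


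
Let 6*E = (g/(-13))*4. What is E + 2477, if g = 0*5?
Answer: 2477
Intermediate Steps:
g = 0
E = 0 (E = ((0/(-13))*4)/6 = (-1/13*0*4)/6 = (0*4)/6 = (1/6)*0 = 0)
E + 2477 = 0 + 2477 = 2477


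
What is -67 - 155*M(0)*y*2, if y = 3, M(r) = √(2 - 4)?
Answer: -67 - 930*I*√2 ≈ -67.0 - 1315.2*I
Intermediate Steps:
M(r) = I*√2 (M(r) = √(-2) = I*√2)
-67 - 155*M(0)*y*2 = -67 - 155*(I*√2)*3*2 = -67 - 155*3*I*√2*2 = -67 - 930*I*√2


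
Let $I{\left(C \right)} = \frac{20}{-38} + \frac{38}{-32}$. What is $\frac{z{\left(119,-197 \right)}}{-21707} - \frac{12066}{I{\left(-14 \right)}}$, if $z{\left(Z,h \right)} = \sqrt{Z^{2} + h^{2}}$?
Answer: $\frac{3668064}{521} - \frac{\sqrt{52970}}{21707} \approx 7040.4$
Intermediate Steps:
$I{\left(C \right)} = - \frac{521}{304}$ ($I{\left(C \right)} = 20 \left(- \frac{1}{38}\right) + 38 \left(- \frac{1}{32}\right) = - \frac{10}{19} - \frac{19}{16} = - \frac{521}{304}$)
$\frac{z{\left(119,-197 \right)}}{-21707} - \frac{12066}{I{\left(-14 \right)}} = \frac{\sqrt{119^{2} + \left(-197\right)^{2}}}{-21707} - \frac{12066}{- \frac{521}{304}} = \sqrt{14161 + 38809} \left(- \frac{1}{21707}\right) - - \frac{3668064}{521} = \sqrt{52970} \left(- \frac{1}{21707}\right) + \frac{3668064}{521} = - \frac{\sqrt{52970}}{21707} + \frac{3668064}{521} = \frac{3668064}{521} - \frac{\sqrt{52970}}{21707}$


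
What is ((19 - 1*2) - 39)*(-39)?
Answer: 858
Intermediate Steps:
((19 - 1*2) - 39)*(-39) = ((19 - 2) - 39)*(-39) = (17 - 39)*(-39) = -22*(-39) = 858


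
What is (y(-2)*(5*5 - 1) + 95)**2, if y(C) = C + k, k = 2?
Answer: 9025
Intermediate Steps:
y(C) = 2 + C (y(C) = C + 2 = 2 + C)
(y(-2)*(5*5 - 1) + 95)**2 = ((2 - 2)*(5*5 - 1) + 95)**2 = (0*(25 - 1) + 95)**2 = (0*24 + 95)**2 = (0 + 95)**2 = 95**2 = 9025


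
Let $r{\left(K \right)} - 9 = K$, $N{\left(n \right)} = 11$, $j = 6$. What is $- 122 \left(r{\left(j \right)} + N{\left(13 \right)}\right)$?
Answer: $-3172$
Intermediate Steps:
$r{\left(K \right)} = 9 + K$
$- 122 \left(r{\left(j \right)} + N{\left(13 \right)}\right) = - 122 \left(\left(9 + 6\right) + 11\right) = - 122 \left(15 + 11\right) = \left(-122\right) 26 = -3172$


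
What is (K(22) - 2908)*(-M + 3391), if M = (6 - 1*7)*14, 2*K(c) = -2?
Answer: -9905145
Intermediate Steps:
K(c) = -1 (K(c) = (1/2)*(-2) = -1)
M = -14 (M = (6 - 7)*14 = -1*14 = -14)
(K(22) - 2908)*(-M + 3391) = (-1 - 2908)*(-1*(-14) + 3391) = -2909*(14 + 3391) = -2909*3405 = -9905145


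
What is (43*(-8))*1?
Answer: -344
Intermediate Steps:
(43*(-8))*1 = -344*1 = -344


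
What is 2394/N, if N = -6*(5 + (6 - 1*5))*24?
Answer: -133/48 ≈ -2.7708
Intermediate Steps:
N = -864 (N = -6*(5 + (6 - 5))*24 = -6*(5 + 1)*24 = -6*6*24 = -36*24 = -864)
2394/N = 2394/(-864) = 2394*(-1/864) = -133/48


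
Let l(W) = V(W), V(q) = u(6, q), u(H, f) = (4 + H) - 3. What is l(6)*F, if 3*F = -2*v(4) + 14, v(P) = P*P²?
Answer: -266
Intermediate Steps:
u(H, f) = 1 + H
V(q) = 7 (V(q) = 1 + 6 = 7)
l(W) = 7
v(P) = P³
F = -38 (F = (-2*4³ + 14)/3 = (-2*64 + 14)/3 = (-128 + 14)/3 = (⅓)*(-114) = -38)
l(6)*F = 7*(-38) = -266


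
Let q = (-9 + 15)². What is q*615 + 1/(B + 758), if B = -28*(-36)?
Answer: 39099241/1766 ≈ 22140.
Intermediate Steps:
B = 1008
q = 36 (q = 6² = 36)
q*615 + 1/(B + 758) = 36*615 + 1/(1008 + 758) = 22140 + 1/1766 = 39099241/1766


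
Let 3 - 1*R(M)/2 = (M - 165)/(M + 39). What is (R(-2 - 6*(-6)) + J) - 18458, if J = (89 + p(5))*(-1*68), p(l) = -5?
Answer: -1763710/73 ≈ -24160.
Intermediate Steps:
R(M) = 6 - 2*(-165 + M)/(39 + M) (R(M) = 6 - 2*(M - 165)/(M + 39) = 6 - 2*(-165 + M)/(39 + M))
J = -5712 (J = (89 - 5)*(-1*68) = 84*(-68) = -5712)
(R(-2 - 6*(-6)) + J) - 18458 = (4*(141 + (-2 - 6*(-6)))/(39 + (-2 - 6*(-6))) - 5712) - 18458 = (4*(141 + (-2 + 36))/(39 + (-2 + 36)) - 5712) - 18458 = (4*(141 + 34)/(39 + 34) - 5712) - 18458 = (4*175/73 - 5712) - 18458 = (4*(1/73)*175 - 5712) - 18458 = (700/73 - 5712) - 18458 = -416276/73 - 18458 = -1763710/73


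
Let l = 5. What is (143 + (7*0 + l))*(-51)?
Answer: -7548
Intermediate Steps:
(143 + (7*0 + l))*(-51) = (143 + (7*0 + 5))*(-51) = (143 + (0 + 5))*(-51) = (143 + 5)*(-51) = 148*(-51) = -7548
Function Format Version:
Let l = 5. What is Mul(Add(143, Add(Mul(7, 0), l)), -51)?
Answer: -7548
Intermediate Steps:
Mul(Add(143, Add(Mul(7, 0), l)), -51) = Mul(Add(143, Add(Mul(7, 0), 5)), -51) = Mul(Add(143, Add(0, 5)), -51) = Mul(Add(143, 5), -51) = Mul(148, -51) = -7548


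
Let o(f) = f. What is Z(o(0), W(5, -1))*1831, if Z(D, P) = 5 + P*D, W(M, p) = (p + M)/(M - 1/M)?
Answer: 9155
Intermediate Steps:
W(M, p) = (M + p)/(M - 1/M)
Z(D, P) = 5 + D*P
Z(o(0), W(5, -1))*1831 = (5 + 0*(5*(5 - 1)/(-1 + 5²)))*1831 = (5 + 0*(5*4/(-1 + 25)))*1831 = (5 + 0*(5*4/24))*1831 = (5 + 0*(5*(1/24)*4))*1831 = (5 + 0*(⅚))*1831 = (5 + 0)*1831 = 5*1831 = 9155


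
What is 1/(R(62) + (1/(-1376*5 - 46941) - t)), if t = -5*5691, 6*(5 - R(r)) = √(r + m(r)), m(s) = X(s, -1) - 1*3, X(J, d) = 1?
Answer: 247320249339117/7038734277112532638 + 2896700041*√15/7038734277112532638 ≈ 3.5139e-5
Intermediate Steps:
m(s) = -2 (m(s) = 1 - 1*3 = 1 - 3 = -2)
R(r) = 5 - √(-2 + r)/6 (R(r) = 5 - √(r - 2)/6 = 5 - √(-2 + r)/6)
t = -28455
1/(R(62) + (1/(-1376*5 - 46941) - t)) = 1/((5 - √(-2 + 62)/6) + (1/(-1376*5 - 46941) - 1*(-28455))) = 1/((5 - √15/3) + (1/(-6880 - 46941) + 28455)) = 1/((5 - √15/3) + (1/(-53821) + 28455)) = 1/((5 - √15/3) + (-1/53821 + 28455)) = 1/((5 - √15/3) + 1531476554/53821) = 1/(1531745659/53821 - √15/3)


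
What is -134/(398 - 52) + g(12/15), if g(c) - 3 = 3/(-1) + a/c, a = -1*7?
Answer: -6323/692 ≈ -9.1373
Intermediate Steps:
a = -7
g(c) = -7/c (g(c) = 3 + (3/(-1) - 7/c) = 3 + (3*(-1) - 7/c) = 3 + (-3 - 7/c) = -7/c)
-134/(398 - 52) + g(12/15) = -134/(398 - 52) - 7/(12/15) = -134/346 - 7/(12*(1/15)) = -134*1/346 - 7/⅘ = -67/173 - 7*5/4 = -67/173 - 35/4 = -6323/692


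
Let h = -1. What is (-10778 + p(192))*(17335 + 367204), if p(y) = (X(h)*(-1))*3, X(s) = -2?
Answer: -4142254108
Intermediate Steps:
p(y) = 6 (p(y) = -2*(-1)*3 = 2*3 = 6)
(-10778 + p(192))*(17335 + 367204) = (-10778 + 6)*(17335 + 367204) = -10772*384539 = -4142254108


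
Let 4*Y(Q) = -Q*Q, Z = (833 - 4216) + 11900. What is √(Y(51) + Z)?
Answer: √31467/2 ≈ 88.695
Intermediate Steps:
Z = 8517 (Z = -3383 + 11900 = 8517)
Y(Q) = -Q²/4 (Y(Q) = (-Q*Q)/4 = (-Q²)/4 = -Q²/4)
√(Y(51) + Z) = √(-¼*51² + 8517) = √(-¼*2601 + 8517) = √(-2601/4 + 8517) = √(31467/4) = √31467/2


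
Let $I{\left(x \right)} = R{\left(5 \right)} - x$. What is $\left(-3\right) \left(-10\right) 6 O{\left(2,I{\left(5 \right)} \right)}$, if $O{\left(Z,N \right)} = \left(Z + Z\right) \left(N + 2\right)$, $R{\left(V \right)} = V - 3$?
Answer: $-720$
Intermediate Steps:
$R{\left(V \right)} = -3 + V$
$I{\left(x \right)} = 2 - x$ ($I{\left(x \right)} = \left(-3 + 5\right) - x = 2 - x$)
$O{\left(Z,N \right)} = 2 Z \left(2 + N\right)$
$\left(-3\right) \left(-10\right) 6 O{\left(2,I{\left(5 \right)} \right)} = \left(-3\right) \left(-10\right) 6 \cdot 2 \cdot 2 \left(2 + \left(2 - 5\right)\right) = 30 \cdot 6 \cdot 2 \cdot 2 \left(2 + \left(2 - 5\right)\right) = 180 \cdot 2 \cdot 2 \left(2 - 3\right) = 180 \cdot 2 \cdot 2 \left(-1\right) = 180 \left(-4\right) = -720$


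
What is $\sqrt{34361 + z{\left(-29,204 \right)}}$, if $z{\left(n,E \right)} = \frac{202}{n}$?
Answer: $\frac{\sqrt{28891743}}{29} \approx 185.35$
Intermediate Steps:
$\sqrt{34361 + z{\left(-29,204 \right)}} = \sqrt{34361 + \frac{202}{-29}} = \sqrt{34361 + 202 \left(- \frac{1}{29}\right)} = \sqrt{34361 - \frac{202}{29}} = \sqrt{\frac{996267}{29}} = \frac{\sqrt{28891743}}{29}$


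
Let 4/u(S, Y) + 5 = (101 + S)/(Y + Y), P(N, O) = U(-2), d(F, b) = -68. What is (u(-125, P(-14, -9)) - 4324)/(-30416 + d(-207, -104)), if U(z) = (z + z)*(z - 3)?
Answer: 30273/213388 ≈ 0.14187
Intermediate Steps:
U(z) = 2*z*(-3 + z) (U(z) = (2*z)*(-3 + z) = 2*z*(-3 + z))
P(N, O) = 20 (P(N, O) = 2*(-2)*(-3 - 2) = 2*(-2)*(-5) = 20)
u(S, Y) = 4/(-5 + (101 + S)/(2*Y)) (u(S, Y) = 4/(-5 + (101 + S)/(Y + Y)) = 4/(-5 + (101 + S)/((2*Y))) = 4/(-5 + (101 + S)*(1/(2*Y))) = 4/(-5 + (101 + S)/(2*Y)))
(u(-125, P(-14, -9)) - 4324)/(-30416 + d(-207, -104)) = (8*20/(101 - 125 - 10*20) - 4324)/(-30416 - 68) = (8*20/(101 - 125 - 200) - 4324)/(-30484) = (8*20/(-224) - 4324)*(-1/30484) = (8*20*(-1/224) - 4324)*(-1/30484) = (-5/7 - 4324)*(-1/30484) = -30273/7*(-1/30484) = 30273/213388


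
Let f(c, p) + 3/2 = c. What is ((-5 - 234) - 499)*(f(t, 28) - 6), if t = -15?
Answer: 16605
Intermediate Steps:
f(c, p) = -3/2 + c
((-5 - 234) - 499)*(f(t, 28) - 6) = ((-5 - 234) - 499)*((-3/2 - 15) - 6) = (-239 - 499)*(-33/2 - 6) = -738*(-45/2) = 16605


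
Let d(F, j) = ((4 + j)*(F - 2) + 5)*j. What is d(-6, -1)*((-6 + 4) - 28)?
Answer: -570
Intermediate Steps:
d(F, j) = j*(5 + (-2 + F)*(4 + j)) (d(F, j) = ((4 + j)*(-2 + F) + 5)*j = ((-2 + F)*(4 + j) + 5)*j = (5 + (-2 + F)*(4 + j))*j = j*(5 + (-2 + F)*(4 + j)))
d(-6, -1)*((-6 + 4) - 28) = (-(-3 - 2*(-1) + 4*(-6) - 6*(-1)))*((-6 + 4) - 28) = (-(-3 + 2 - 24 + 6))*(-2 - 28) = -1*(-19)*(-30) = 19*(-30) = -570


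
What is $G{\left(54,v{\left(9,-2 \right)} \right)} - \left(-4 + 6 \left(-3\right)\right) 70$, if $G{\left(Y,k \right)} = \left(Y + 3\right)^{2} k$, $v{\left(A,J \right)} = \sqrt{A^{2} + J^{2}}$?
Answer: $1540 + 3249 \sqrt{85} \approx 31494.0$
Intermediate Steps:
$G{\left(Y,k \right)} = k \left(3 + Y\right)^{2}$ ($G{\left(Y,k \right)} = \left(3 + Y\right)^{2} k = k \left(3 + Y\right)^{2}$)
$G{\left(54,v{\left(9,-2 \right)} \right)} - \left(-4 + 6 \left(-3\right)\right) 70 = \sqrt{9^{2} + \left(-2\right)^{2}} \left(3 + 54\right)^{2} - \left(-4 + 6 \left(-3\right)\right) 70 = \sqrt{81 + 4} \cdot 57^{2} - \left(-4 - 18\right) 70 = \sqrt{85} \cdot 3249 - \left(-22\right) 70 = 3249 \sqrt{85} - -1540 = 3249 \sqrt{85} + 1540 = 1540 + 3249 \sqrt{85}$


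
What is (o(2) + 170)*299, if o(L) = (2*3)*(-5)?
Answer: 41860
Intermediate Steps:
o(L) = -30 (o(L) = 6*(-5) = -30)
(o(2) + 170)*299 = (-30 + 170)*299 = 140*299 = 41860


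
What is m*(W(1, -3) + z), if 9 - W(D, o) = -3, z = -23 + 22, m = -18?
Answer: -198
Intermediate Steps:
z = -1
W(D, o) = 12 (W(D, o) = 9 - 1*(-3) = 9 + 3 = 12)
m*(W(1, -3) + z) = -18*(12 - 1) = -18*11 = -198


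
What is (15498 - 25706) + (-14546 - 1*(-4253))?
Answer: -20501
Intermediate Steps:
(15498 - 25706) + (-14546 - 1*(-4253)) = -10208 + (-14546 + 4253) = -10208 - 10293 = -20501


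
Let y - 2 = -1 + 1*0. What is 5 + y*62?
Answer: 67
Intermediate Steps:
y = 1 (y = 2 + (-1 + 1*0) = 2 + (-1 + 0) = 2 - 1 = 1)
5 + y*62 = 5 + 1*62 = 5 + 62 = 67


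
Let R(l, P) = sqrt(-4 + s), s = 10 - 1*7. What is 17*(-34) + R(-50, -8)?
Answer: -578 + I ≈ -578.0 + 1.0*I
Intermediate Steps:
s = 3 (s = 10 - 7 = 3)
R(l, P) = I (R(l, P) = sqrt(-4 + 3) = sqrt(-1) = I)
17*(-34) + R(-50, -8) = 17*(-34) + I = -578 + I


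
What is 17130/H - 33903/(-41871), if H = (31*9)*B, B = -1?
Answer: -78643477/1298001 ≈ -60.588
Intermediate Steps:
H = -279 (H = (31*9)*(-1) = 279*(-1) = -279)
17130/H - 33903/(-41871) = 17130/(-279) - 33903/(-41871) = 17130*(-1/279) - 33903*(-1/41871) = -5710/93 + 11301/13957 = -78643477/1298001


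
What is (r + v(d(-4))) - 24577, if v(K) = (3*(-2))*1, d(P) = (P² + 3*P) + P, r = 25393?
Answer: 810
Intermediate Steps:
d(P) = P² + 4*P
v(K) = -6 (v(K) = -6*1 = -6)
(r + v(d(-4))) - 24577 = (25393 - 6) - 24577 = 25387 - 24577 = 810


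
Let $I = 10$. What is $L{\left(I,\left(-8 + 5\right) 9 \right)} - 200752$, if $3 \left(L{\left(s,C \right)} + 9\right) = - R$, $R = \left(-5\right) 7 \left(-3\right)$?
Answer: $-200796$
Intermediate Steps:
$R = 105$ ($R = \left(-35\right) \left(-3\right) = 105$)
$L{\left(s,C \right)} = -44$ ($L{\left(s,C \right)} = -9 + \frac{\left(-1\right) 105}{3} = -9 + \frac{1}{3} \left(-105\right) = -9 - 35 = -44$)
$L{\left(I,\left(-8 + 5\right) 9 \right)} - 200752 = -44 - 200752 = -200796$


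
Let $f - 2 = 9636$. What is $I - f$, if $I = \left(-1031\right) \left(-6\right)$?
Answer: $-3452$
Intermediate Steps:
$I = 6186$
$f = 9638$ ($f = 2 + 9636 = 9638$)
$I - f = 6186 - 9638 = -3452$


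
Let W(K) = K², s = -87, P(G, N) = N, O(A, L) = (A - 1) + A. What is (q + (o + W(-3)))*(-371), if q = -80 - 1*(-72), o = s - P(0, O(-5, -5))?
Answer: 27825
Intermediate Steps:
O(A, L) = -1 + 2*A (O(A, L) = (-1 + A) + A = -1 + 2*A)
o = -76 (o = -87 - (-1 + 2*(-5)) = -87 - (-1 - 10) = -87 - 1*(-11) = -87 + 11 = -76)
q = -8 (q = -80 + 72 = -8)
(q + (o + W(-3)))*(-371) = (-8 + (-76 + (-3)²))*(-371) = (-8 + (-76 + 9))*(-371) = (-8 - 67)*(-371) = -75*(-371) = 27825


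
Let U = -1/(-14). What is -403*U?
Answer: -403/14 ≈ -28.786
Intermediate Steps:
U = 1/14 (U = -1*(-1/14) = 1/14 ≈ 0.071429)
-403*U = -403*1/14 = -403/14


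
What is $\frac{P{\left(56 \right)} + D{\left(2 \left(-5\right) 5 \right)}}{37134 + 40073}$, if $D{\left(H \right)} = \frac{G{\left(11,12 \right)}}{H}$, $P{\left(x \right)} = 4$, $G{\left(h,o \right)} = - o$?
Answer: $\frac{106}{1930175} \approx 5.4917 \cdot 10^{-5}$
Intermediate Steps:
$D{\left(H \right)} = - \frac{12}{H}$ ($D{\left(H \right)} = \frac{\left(-1\right) 12}{H} = - \frac{12}{H}$)
$\frac{P{\left(56 \right)} + D{\left(2 \left(-5\right) 5 \right)}}{37134 + 40073} = \frac{4 - \frac{12}{2 \left(-5\right) 5}}{37134 + 40073} = \frac{4 - \frac{12}{\left(-10\right) 5}}{77207} = \left(4 - \frac{12}{-50}\right) \frac{1}{77207} = \left(4 - - \frac{6}{25}\right) \frac{1}{77207} = \left(4 + \frac{6}{25}\right) \frac{1}{77207} = \frac{106}{25} \cdot \frac{1}{77207} = \frac{106}{1930175}$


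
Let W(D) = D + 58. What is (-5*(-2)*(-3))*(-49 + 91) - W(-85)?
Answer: -1233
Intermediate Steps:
W(D) = 58 + D
(-5*(-2)*(-3))*(-49 + 91) - W(-85) = (-5*(-2)*(-3))*(-49 + 91) - (58 - 85) = (10*(-3))*42 - 1*(-27) = -30*42 + 27 = -1260 + 27 = -1233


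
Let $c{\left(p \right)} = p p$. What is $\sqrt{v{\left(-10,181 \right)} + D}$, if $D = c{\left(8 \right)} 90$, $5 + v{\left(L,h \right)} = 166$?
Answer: $\sqrt{5921} \approx 76.948$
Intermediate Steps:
$v{\left(L,h \right)} = 161$ ($v{\left(L,h \right)} = -5 + 166 = 161$)
$c{\left(p \right)} = p^{2}$
$D = 5760$ ($D = 8^{2} \cdot 90 = 64 \cdot 90 = 5760$)
$\sqrt{v{\left(-10,181 \right)} + D} = \sqrt{161 + 5760} = \sqrt{5921}$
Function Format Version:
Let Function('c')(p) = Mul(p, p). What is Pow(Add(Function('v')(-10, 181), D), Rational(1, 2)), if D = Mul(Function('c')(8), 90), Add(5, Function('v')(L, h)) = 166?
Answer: Pow(5921, Rational(1, 2)) ≈ 76.948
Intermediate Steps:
Function('v')(L, h) = 161 (Function('v')(L, h) = Add(-5, 166) = 161)
Function('c')(p) = Pow(p, 2)
D = 5760 (D = Mul(Pow(8, 2), 90) = Mul(64, 90) = 5760)
Pow(Add(Function('v')(-10, 181), D), Rational(1, 2)) = Pow(Add(161, 5760), Rational(1, 2)) = Pow(5921, Rational(1, 2))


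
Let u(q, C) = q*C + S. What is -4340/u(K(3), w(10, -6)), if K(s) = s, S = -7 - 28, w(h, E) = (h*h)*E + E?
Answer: 4340/1853 ≈ 2.3421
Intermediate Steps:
w(h, E) = E + E*h**2 (w(h, E) = h**2*E + E = E*h**2 + E = E + E*h**2)
S = -35
u(q, C) = -35 + C*q (u(q, C) = q*C - 35 = C*q - 35 = -35 + C*q)
-4340/u(K(3), w(10, -6)) = -4340/(-35 - 6*(1 + 10**2)*3) = -4340/(-35 - 6*(1 + 100)*3) = -4340/(-35 - 6*101*3) = -4340/(-35 - 606*3) = -4340/(-35 - 1818) = -4340/(-1853) = -4340*(-1/1853) = 4340/1853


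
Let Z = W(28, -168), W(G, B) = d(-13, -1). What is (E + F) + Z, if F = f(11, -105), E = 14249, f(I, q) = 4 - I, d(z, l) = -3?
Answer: 14239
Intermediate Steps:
W(G, B) = -3
Z = -3
F = -7 (F = 4 - 1*11 = 4 - 11 = -7)
(E + F) + Z = (14249 - 7) - 3 = 14242 - 3 = 14239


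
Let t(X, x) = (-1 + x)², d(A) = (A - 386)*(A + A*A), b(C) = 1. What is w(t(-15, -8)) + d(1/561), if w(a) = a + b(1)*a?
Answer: 28480775632/176558481 ≈ 161.31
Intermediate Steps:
d(A) = (-386 + A)*(A + A²)
w(a) = 2*a (w(a) = a + 1*a = a + a = 2*a)
w(t(-15, -8)) + d(1/561) = 2*(-1 - 8)² + (-386 + (1/561)² - 385/561)/561 = 2*(-9)² + (-386 + (1/561)² - 385*1/561)/561 = 2*81 + (-386 + 1/314721 - 35/51)/561 = 162 + (1/561)*(-121698290/314721) = 162 - 121698290/176558481 = 28480775632/176558481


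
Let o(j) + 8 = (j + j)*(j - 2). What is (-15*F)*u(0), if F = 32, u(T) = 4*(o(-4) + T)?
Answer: -76800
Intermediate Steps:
o(j) = -8 + 2*j*(-2 + j) (o(j) = -8 + (j + j)*(j - 2) = -8 + (2*j)*(-2 + j) = -8 + 2*j*(-2 + j))
u(T) = 160 + 4*T (u(T) = 4*((-8 - 4*(-4) + 2*(-4)²) + T) = 4*((-8 + 16 + 2*16) + T) = 4*((-8 + 16 + 32) + T) = 4*(40 + T) = 160 + 4*T)
(-15*F)*u(0) = (-15*32)*(160 + 4*0) = -480*(160 + 0) = -480*160 = -76800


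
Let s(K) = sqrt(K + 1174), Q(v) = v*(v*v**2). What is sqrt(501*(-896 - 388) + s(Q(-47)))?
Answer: sqrt(-643284 + sqrt(4880855)) ≈ 800.67*I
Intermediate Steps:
Q(v) = v**4 (Q(v) = v*v**3 = v**4)
s(K) = sqrt(1174 + K)
sqrt(501*(-896 - 388) + s(Q(-47))) = sqrt(501*(-896 - 388) + sqrt(1174 + (-47)**4)) = sqrt(501*(-1284) + sqrt(1174 + 4879681)) = sqrt(-643284 + sqrt(4880855))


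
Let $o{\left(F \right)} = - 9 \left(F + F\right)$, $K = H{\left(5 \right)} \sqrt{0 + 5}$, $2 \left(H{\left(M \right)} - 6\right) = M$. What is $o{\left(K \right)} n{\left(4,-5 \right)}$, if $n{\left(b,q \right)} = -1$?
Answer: $153 \sqrt{5} \approx 342.12$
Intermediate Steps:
$H{\left(M \right)} = 6 + \frac{M}{2}$
$K = \frac{17 \sqrt{5}}{2}$ ($K = \left(6 + \frac{1}{2} \cdot 5\right) \sqrt{0 + 5} = \left(6 + \frac{5}{2}\right) \sqrt{5} = \frac{17 \sqrt{5}}{2} \approx 19.007$)
$o{\left(F \right)} = - 18 F$ ($o{\left(F \right)} = - 9 \cdot 2 F = - 18 F$)
$o{\left(K \right)} n{\left(4,-5 \right)} = - 18 \frac{17 \sqrt{5}}{2} \left(-1\right) = - 153 \sqrt{5} \left(-1\right) = 153 \sqrt{5}$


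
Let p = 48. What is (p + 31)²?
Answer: 6241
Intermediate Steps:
(p + 31)² = (48 + 31)² = 79² = 6241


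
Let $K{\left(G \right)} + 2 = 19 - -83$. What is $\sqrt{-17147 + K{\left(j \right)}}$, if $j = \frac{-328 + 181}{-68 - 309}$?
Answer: $i \sqrt{17047} \approx 130.56 i$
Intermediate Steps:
$j = \frac{147}{377}$ ($j = - \frac{147}{-377} = \left(-147\right) \left(- \frac{1}{377}\right) = \frac{147}{377} \approx 0.38992$)
$K{\left(G \right)} = 100$ ($K{\left(G \right)} = -2 + \left(19 - -83\right) = -2 + \left(19 + 83\right) = -2 + 102 = 100$)
$\sqrt{-17147 + K{\left(j \right)}} = \sqrt{-17147 + 100} = \sqrt{-17047} = i \sqrt{17047}$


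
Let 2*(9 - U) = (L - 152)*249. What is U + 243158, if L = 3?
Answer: 523435/2 ≈ 2.6172e+5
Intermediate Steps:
U = 37119/2 (U = 9 - (3 - 152)*249/2 = 9 - (-149)*249/2 = 9 - ½*(-37101) = 9 + 37101/2 = 37119/2 ≈ 18560.)
U + 243158 = 37119/2 + 243158 = 523435/2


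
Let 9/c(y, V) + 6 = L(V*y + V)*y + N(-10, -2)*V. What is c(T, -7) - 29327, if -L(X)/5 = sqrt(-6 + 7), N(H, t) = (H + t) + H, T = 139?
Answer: -16041878/547 ≈ -29327.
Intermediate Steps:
N(H, t) = t + 2*H
L(X) = -5 (L(X) = -5*sqrt(-6 + 7) = -5*sqrt(1) = -5*1 = -5)
c(y, V) = 9/(-6 - 22*V - 5*y) (c(y, V) = 9/(-6 + (-5*y + (-2 + 2*(-10))*V)) = 9/(-6 + (-5*y + (-2 - 20)*V)) = 9/(-6 + (-5*y - 22*V)) = 9/(-6 + (-22*V - 5*y)) = 9/(-6 - 22*V - 5*y))
c(T, -7) - 29327 = -9/(6 + 5*139 + 22*(-7)) - 29327 = -9/(6 + 695 - 154) - 29327 = -9/547 - 29327 = -16041878/547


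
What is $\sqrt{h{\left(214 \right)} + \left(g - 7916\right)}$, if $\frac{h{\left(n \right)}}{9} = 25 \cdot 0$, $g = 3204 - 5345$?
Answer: $i \sqrt{10057} \approx 100.28 i$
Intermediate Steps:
$g = -2141$
$h{\left(n \right)} = 0$ ($h{\left(n \right)} = 9 \cdot 25 \cdot 0 = 9 \cdot 0 = 0$)
$\sqrt{h{\left(214 \right)} + \left(g - 7916\right)} = \sqrt{0 - 10057} = \sqrt{-10057} = i \sqrt{10057}$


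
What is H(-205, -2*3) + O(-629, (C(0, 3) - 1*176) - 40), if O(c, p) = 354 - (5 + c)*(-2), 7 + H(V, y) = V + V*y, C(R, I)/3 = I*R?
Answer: 124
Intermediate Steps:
C(R, I) = 3*I*R (C(R, I) = 3*(I*R) = 3*I*R)
H(V, y) = -7 + V + V*y (H(V, y) = -7 + (V + V*y) = -7 + V + V*y)
O(c, p) = 364 + 2*c (O(c, p) = 354 - (-10 - 2*c) = 354 + (10 + 2*c) = 364 + 2*c)
H(-205, -2*3) + O(-629, (C(0, 3) - 1*176) - 40) = (-7 - 205 - (-410)*3) + (364 + 2*(-629)) = (-7 - 205 - 205*(-6)) + (364 - 1258) = (-7 - 205 + 1230) - 894 = 1018 - 894 = 124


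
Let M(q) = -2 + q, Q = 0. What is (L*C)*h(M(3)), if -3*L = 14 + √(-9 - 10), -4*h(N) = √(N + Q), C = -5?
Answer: -35/6 - 5*I*√19/12 ≈ -5.8333 - 1.8162*I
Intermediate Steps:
h(N) = -√N/4 (h(N) = -√(N + 0)/4 = -√N/4)
L = -14/3 - I*√19/3 (L = -(14 + √(-9 - 10))/3 = -(14 + √(-19))/3 = -(14 + I*√19)/3 = -14/3 - I*√19/3 ≈ -4.6667 - 1.453*I)
(L*C)*h(M(3)) = ((-14/3 - I*√19/3)*(-5))*(-√(-2 + 3)/4) = (70/3 + 5*I*√19/3)*(-√1/4) = (70/3 + 5*I*√19/3)*(-¼*1) = (70/3 + 5*I*√19/3)*(-¼) = -35/6 - 5*I*√19/12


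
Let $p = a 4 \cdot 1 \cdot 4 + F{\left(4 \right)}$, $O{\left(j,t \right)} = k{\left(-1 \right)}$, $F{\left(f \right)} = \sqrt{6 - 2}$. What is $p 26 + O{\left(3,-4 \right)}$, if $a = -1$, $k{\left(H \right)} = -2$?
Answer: $-366$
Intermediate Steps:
$F{\left(f \right)} = 2$ ($F{\left(f \right)} = \sqrt{4} = 2$)
$O{\left(j,t \right)} = -2$
$p = -14$ ($p = \left(-1\right) 4 \cdot 1 \cdot 4 + 2 = \left(-4\right) 1 \cdot 4 + 2 = \left(-4\right) 4 + 2 = -16 + 2 = -14$)
$p 26 + O{\left(3,-4 \right)} = \left(-14\right) 26 - 2 = -364 - 2 = -366$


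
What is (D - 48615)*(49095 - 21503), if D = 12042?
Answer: -1009122216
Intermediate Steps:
(D - 48615)*(49095 - 21503) = (12042 - 48615)*(49095 - 21503) = -36573*27592 = -1009122216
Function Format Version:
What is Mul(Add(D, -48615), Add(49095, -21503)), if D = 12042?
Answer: -1009122216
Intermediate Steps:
Mul(Add(D, -48615), Add(49095, -21503)) = Mul(Add(12042, -48615), Add(49095, -21503)) = Mul(-36573, 27592) = -1009122216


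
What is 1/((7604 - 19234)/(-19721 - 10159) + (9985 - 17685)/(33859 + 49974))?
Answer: 250493004/74490179 ≈ 3.3628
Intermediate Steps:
1/((7604 - 19234)/(-19721 - 10159) + (9985 - 17685)/(33859 + 49974)) = 1/(-11630/(-29880) - 7700/83833) = 1/(-11630*(-1/29880) - 7700*1/83833) = 1/(1163/2988 - 7700/83833) = 1/(74490179/250493004) = 250493004/74490179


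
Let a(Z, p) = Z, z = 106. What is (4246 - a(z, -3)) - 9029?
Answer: -4889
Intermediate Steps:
(4246 - a(z, -3)) - 9029 = (4246 - 1*106) - 9029 = (4246 - 106) - 9029 = 4140 - 9029 = -4889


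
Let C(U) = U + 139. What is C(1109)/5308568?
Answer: 156/663571 ≈ 0.00023509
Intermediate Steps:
C(U) = 139 + U
C(1109)/5308568 = (139 + 1109)/5308568 = 1248*(1/5308568) = 156/663571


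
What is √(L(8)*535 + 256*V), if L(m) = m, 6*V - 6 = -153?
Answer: 2*I*√498 ≈ 44.632*I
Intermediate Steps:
V = -49/2 (V = 1 + (⅙)*(-153) = 1 - 51/2 = -49/2 ≈ -24.500)
√(L(8)*535 + 256*V) = √(8*535 + 256*(-49/2)) = √(4280 - 6272) = √(-1992) = 2*I*√498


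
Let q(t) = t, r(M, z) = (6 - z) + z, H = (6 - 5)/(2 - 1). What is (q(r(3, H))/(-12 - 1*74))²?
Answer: 9/1849 ≈ 0.0048675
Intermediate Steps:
H = 1 (H = 1/1 = 1*1 = 1)
r(M, z) = 6
(q(r(3, H))/(-12 - 1*74))² = (6/(-12 - 1*74))² = (6/(-12 - 74))² = (6/(-86))² = (6*(-1/86))² = (-3/43)² = 9/1849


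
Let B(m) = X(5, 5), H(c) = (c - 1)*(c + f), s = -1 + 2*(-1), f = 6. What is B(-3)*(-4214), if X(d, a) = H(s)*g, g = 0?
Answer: 0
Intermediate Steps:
s = -3 (s = -1 - 2 = -3)
H(c) = (-1 + c)*(6 + c) (H(c) = (c - 1)*(c + 6) = (-1 + c)*(6 + c))
X(d, a) = 0 (X(d, a) = (-6 + (-3)² + 5*(-3))*0 = (-6 + 9 - 15)*0 = -12*0 = 0)
B(m) = 0
B(-3)*(-4214) = 0*(-4214) = 0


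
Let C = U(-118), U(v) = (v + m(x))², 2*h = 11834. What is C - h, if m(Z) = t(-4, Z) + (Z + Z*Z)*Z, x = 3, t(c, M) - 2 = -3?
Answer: 972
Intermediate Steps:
h = 5917 (h = (½)*11834 = 5917)
t(c, M) = -1 (t(c, M) = 2 - 3 = -1)
m(Z) = -1 + Z*(Z + Z²) (m(Z) = -1 + (Z + Z*Z)*Z = -1 + (Z + Z²)*Z = -1 + Z*(Z + Z²))
U(v) = (35 + v)² (U(v) = (v + (-1 + 3² + 3³))² = (v + (-1 + 9 + 27))² = (v + 35)² = (35 + v)²)
C = 6889 (C = (35 - 118)² = (-83)² = 6889)
C - h = 6889 - 1*5917 = 6889 - 5917 = 972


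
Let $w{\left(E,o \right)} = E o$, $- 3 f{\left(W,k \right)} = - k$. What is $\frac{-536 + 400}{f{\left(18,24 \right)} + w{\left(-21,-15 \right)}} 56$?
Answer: $- \frac{448}{19} \approx -23.579$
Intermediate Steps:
$f{\left(W,k \right)} = \frac{k}{3}$ ($f{\left(W,k \right)} = - \frac{\left(-1\right) k}{3} = \frac{k}{3}$)
$\frac{-536 + 400}{f{\left(18,24 \right)} + w{\left(-21,-15 \right)}} 56 = \frac{-536 + 400}{\frac{1}{3} \cdot 24 - -315} \cdot 56 = - \frac{136}{8 + 315} \cdot 56 = - \frac{136}{323} \cdot 56 = \left(-136\right) \frac{1}{323} \cdot 56 = \left(- \frac{8}{19}\right) 56 = - \frac{448}{19}$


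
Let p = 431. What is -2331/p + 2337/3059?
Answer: -322278/69391 ≈ -4.6444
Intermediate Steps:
-2331/p + 2337/3059 = -2331/431 + 2337/3059 = -2331*1/431 + 2337*(1/3059) = -2331/431 + 123/161 = -322278/69391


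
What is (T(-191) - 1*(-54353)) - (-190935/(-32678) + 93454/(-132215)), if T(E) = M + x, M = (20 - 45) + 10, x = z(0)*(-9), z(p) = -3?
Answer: 234862975444837/4320521770 ≈ 54360.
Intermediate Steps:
x = 27 (x = -3*(-9) = 27)
M = -15 (M = -25 + 10 = -15)
T(E) = 12 (T(E) = -15 + 27 = 12)
(T(-191) - 1*(-54353)) - (-190935/(-32678) + 93454/(-132215)) = (12 - 1*(-54353)) - (-190935/(-32678) + 93454/(-132215)) = (12 + 54353) - (-190935*(-1/32678) + 93454*(-1/132215)) = 54365 - (190935/32678 - 93454/132215) = 54365 - 1*22190581213/4320521770 = 54365 - 22190581213/4320521770 = 234862975444837/4320521770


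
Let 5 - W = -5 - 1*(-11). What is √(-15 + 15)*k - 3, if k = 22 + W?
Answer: -3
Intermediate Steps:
W = -1 (W = 5 - (-5 - 1*(-11)) = 5 - (-5 + 11) = 5 - 1*6 = 5 - 6 = -1)
k = 21 (k = 22 - 1 = 21)
√(-15 + 15)*k - 3 = √(-15 + 15)*21 - 3 = √0*21 - 3 = 0*21 - 3 = 0 - 3 = -3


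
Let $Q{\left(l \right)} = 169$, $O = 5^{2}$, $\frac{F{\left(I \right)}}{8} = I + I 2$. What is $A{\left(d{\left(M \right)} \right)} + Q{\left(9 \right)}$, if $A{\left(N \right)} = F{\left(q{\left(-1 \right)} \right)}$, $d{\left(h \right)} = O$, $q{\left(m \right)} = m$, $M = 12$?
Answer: $145$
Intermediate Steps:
$F{\left(I \right)} = 24 I$ ($F{\left(I \right)} = 8 \left(I + I 2\right) = 8 \left(I + 2 I\right) = 8 \cdot 3 I = 24 I$)
$O = 25$
$d{\left(h \right)} = 25$
$A{\left(N \right)} = -24$ ($A{\left(N \right)} = 24 \left(-1\right) = -24$)
$A{\left(d{\left(M \right)} \right)} + Q{\left(9 \right)} = -24 + 169 = 145$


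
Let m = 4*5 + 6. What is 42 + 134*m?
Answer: 3526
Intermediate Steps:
m = 26 (m = 20 + 6 = 26)
42 + 134*m = 42 + 134*26 = 42 + 3484 = 3526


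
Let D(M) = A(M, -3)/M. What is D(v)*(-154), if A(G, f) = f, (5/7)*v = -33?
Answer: -10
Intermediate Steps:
v = -231/5 (v = (7/5)*(-33) = -231/5 ≈ -46.200)
D(M) = -3/M
D(v)*(-154) = -3/(-231/5)*(-154) = -3*(-5/231)*(-154) = (5/77)*(-154) = -10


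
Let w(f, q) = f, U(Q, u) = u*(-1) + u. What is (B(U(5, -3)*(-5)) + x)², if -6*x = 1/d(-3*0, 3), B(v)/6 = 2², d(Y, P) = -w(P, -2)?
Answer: 187489/324 ≈ 578.67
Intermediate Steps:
U(Q, u) = 0 (U(Q, u) = -u + u = 0)
d(Y, P) = -P
B(v) = 24 (B(v) = 6*2² = 6*4 = 24)
x = 1/18 (x = -1/(6*((-1*3))) = -⅙/(-3) = -⅙*(-⅓) = 1/18 ≈ 0.055556)
(B(U(5, -3)*(-5)) + x)² = (24 + 1/18)² = (433/18)² = 187489/324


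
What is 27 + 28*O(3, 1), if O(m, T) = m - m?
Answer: 27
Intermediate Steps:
O(m, T) = 0
27 + 28*O(3, 1) = 27 + 28*0 = 27 + 0 = 27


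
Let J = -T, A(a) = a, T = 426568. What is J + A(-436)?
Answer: -427004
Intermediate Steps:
J = -426568 (J = -1*426568 = -426568)
J + A(-436) = -426568 - 436 = -427004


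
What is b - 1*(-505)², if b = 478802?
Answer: 223777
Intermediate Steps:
b - 1*(-505)² = 478802 - 1*(-505)² = 478802 - 1*255025 = 478802 - 255025 = 223777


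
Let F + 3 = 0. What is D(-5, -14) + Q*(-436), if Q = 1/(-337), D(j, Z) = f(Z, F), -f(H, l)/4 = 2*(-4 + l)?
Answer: 19308/337 ≈ 57.294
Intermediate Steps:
F = -3 (F = -3 + 0 = -3)
f(H, l) = 32 - 8*l (f(H, l) = -8*(-4 + l) = -4*(-8 + 2*l) = 32 - 8*l)
D(j, Z) = 56 (D(j, Z) = 32 - 8*(-3) = 32 + 24 = 56)
Q = -1/337 ≈ -0.0029674
D(-5, -14) + Q*(-436) = 56 - 1/337*(-436) = 56 + 436/337 = 19308/337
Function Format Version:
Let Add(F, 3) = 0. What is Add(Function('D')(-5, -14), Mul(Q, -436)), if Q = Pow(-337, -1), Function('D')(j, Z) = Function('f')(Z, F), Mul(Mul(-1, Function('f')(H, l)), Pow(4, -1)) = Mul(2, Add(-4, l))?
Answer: Rational(19308, 337) ≈ 57.294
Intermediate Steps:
F = -3 (F = Add(-3, 0) = -3)
Function('f')(H, l) = Add(32, Mul(-8, l)) (Function('f')(H, l) = Mul(-4, Mul(2, Add(-4, l))) = Mul(-4, Add(-8, Mul(2, l))) = Add(32, Mul(-8, l)))
Function('D')(j, Z) = 56 (Function('D')(j, Z) = Add(32, Mul(-8, -3)) = Add(32, 24) = 56)
Q = Rational(-1, 337) ≈ -0.0029674
Add(Function('D')(-5, -14), Mul(Q, -436)) = Add(56, Mul(Rational(-1, 337), -436)) = Add(56, Rational(436, 337)) = Rational(19308, 337)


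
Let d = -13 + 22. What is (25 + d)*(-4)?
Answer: -136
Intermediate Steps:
d = 9
(25 + d)*(-4) = (25 + 9)*(-4) = 34*(-4) = -136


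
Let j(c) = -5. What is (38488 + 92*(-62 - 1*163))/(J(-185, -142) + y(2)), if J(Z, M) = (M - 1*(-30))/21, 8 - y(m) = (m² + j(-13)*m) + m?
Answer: 13341/5 ≈ 2668.2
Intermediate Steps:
y(m) = 8 - m² + 4*m (y(m) = 8 - ((m² - 5*m) + m) = 8 - (m² - 4*m) = 8 + (-m² + 4*m) = 8 - m² + 4*m)
J(Z, M) = 10/7 + M/21 (J(Z, M) = (M + 30)*(1/21) = (30 + M)*(1/21) = 10/7 + M/21)
(38488 + 92*(-62 - 1*163))/(J(-185, -142) + y(2)) = (38488 + 92*(-62 - 1*163))/((10/7 + (1/21)*(-142)) + (8 - 1*2² + 4*2)) = (38488 + 92*(-62 - 163))/((10/7 - 142/21) + (8 - 1*4 + 8)) = (38488 + 92*(-225))/(-16/3 + (8 - 4 + 8)) = (38488 - 20700)/(-16/3 + 12) = 17788/(20/3) = 17788*(3/20) = 13341/5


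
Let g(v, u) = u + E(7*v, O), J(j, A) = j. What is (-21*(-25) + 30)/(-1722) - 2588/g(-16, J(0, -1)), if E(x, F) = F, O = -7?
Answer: 212031/574 ≈ 369.39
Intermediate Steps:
g(v, u) = -7 + u (g(v, u) = u - 7 = -7 + u)
(-21*(-25) + 30)/(-1722) - 2588/g(-16, J(0, -1)) = (-21*(-25) + 30)/(-1722) - 2588/(-7 + 0) = (525 + 30)*(-1/1722) - 2588/(-7) = 555*(-1/1722) - 2588*(-⅐) = -185/574 + 2588/7 = 212031/574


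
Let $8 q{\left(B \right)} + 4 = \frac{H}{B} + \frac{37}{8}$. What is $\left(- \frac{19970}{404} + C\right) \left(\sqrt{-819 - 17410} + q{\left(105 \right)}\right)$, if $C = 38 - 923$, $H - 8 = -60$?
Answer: $- \frac{587837}{38784} - \frac{188755 i \sqrt{18229}}{202} \approx -15.157 - 1.2616 \cdot 10^{5} i$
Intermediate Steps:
$H = -52$ ($H = 8 - 60 = -52$)
$C = -885$ ($C = 38 - 923 = -885$)
$q{\left(B \right)} = \frac{5}{64} - \frac{13}{2 B}$ ($q{\left(B \right)} = - \frac{1}{2} + \frac{- \frac{52}{B} + \frac{37}{8}}{8} = - \frac{1}{2} + \frac{\frac{37}{8} - \frac{52}{B}}{8} = - \frac{1}{2} + \left(\frac{37}{64} - \frac{13}{2 B}\right) = \frac{5}{64} - \frac{13}{2 B}$)
$\left(- \frac{19970}{404} + C\right) \left(\sqrt{-819 - 17410} + q{\left(105 \right)}\right) = \left(- \frac{19970}{404} - 885\right) \left(\sqrt{-819 - 17410} + \frac{-416 + 5 \cdot 105}{64 \cdot 105}\right) = \left(\left(-19970\right) \frac{1}{404} - 885\right) \left(\sqrt{-18229} + \frac{1}{64} \cdot \frac{1}{105} \left(-416 + 525\right)\right) = \left(- \frac{9985}{202} - 885\right) \left(i \sqrt{18229} + \frac{1}{64} \cdot \frac{1}{105} \cdot 109\right) = - \frac{188755 \left(i \sqrt{18229} + \frac{109}{6720}\right)}{202} = - \frac{188755 \left(\frac{109}{6720} + i \sqrt{18229}\right)}{202} = - \frac{587837}{38784} - \frac{188755 i \sqrt{18229}}{202}$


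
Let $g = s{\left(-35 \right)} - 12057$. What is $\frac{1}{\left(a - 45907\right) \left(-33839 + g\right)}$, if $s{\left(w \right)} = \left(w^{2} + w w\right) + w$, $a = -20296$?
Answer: $\frac{1}{2878572643} \approx 3.4739 \cdot 10^{-10}$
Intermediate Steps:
$s{\left(w \right)} = w + 2 w^{2}$ ($s{\left(w \right)} = \left(w^{2} + w^{2}\right) + w = 2 w^{2} + w = w + 2 w^{2}$)
$g = -9642$ ($g = - 35 \left(1 + 2 \left(-35\right)\right) - 12057 = - 35 \left(1 - 70\right) - 12057 = \left(-35\right) \left(-69\right) - 12057 = 2415 - 12057 = -9642$)
$\frac{1}{\left(a - 45907\right) \left(-33839 + g\right)} = \frac{1}{\left(-20296 - 45907\right) \left(-33839 - 9642\right)} = \frac{1}{\left(-66203\right) \left(-43481\right)} = \frac{1}{2878572643}$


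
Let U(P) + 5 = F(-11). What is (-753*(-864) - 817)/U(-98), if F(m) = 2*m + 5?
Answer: -649775/22 ≈ -29535.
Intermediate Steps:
F(m) = 5 + 2*m
U(P) = -22 (U(P) = -5 + (5 + 2*(-11)) = -5 + (5 - 22) = -5 - 17 = -22)
(-753*(-864) - 817)/U(-98) = (-753*(-864) - 817)/(-22) = (650592 - 817)*(-1/22) = 649775*(-1/22) = -649775/22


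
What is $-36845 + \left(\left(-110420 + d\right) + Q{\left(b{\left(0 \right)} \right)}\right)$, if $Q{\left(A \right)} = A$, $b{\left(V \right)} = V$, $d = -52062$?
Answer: $-199327$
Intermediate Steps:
$-36845 + \left(\left(-110420 + d\right) + Q{\left(b{\left(0 \right)} \right)}\right) = -36845 + \left(\left(-110420 - 52062\right) + 0\right) = -36845 + \left(-162482 + 0\right) = -36845 - 162482 = -199327$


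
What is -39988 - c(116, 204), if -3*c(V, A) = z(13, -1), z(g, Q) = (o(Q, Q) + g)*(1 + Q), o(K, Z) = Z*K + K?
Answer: -39988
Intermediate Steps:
o(K, Z) = K + K*Z (o(K, Z) = K*Z + K = K + K*Z)
z(g, Q) = (1 + Q)*(g + Q*(1 + Q)) (z(g, Q) = (Q*(1 + Q) + g)*(1 + Q) = (g + Q*(1 + Q))*(1 + Q) = (1 + Q)*(g + Q*(1 + Q)))
c(V, A) = 0 (c(V, A) = -(-1 + 13 + (-1)**3 + 2*(-1)**2 - 1*13)/3 = -(-1 + 13 - 1 + 2*1 - 13)/3 = -(-1 + 13 - 1 + 2 - 13)/3 = -1/3*0 = 0)
-39988 - c(116, 204) = -39988 - 1*0 = -39988 + 0 = -39988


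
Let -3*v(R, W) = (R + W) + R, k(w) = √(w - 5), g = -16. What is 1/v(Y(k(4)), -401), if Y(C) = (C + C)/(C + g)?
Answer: 309159/41322665 - 192*I/41322665 ≈ 0.0074816 - 4.6464e-6*I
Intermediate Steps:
k(w) = √(-5 + w)
Y(C) = 2*C/(-16 + C) (Y(C) = (C + C)/(C - 16) = (2*C)/(-16 + C) = 2*C/(-16 + C))
v(R, W) = -2*R/3 - W/3 (v(R, W) = -((R + W) + R)/3 = -(W + 2*R)/3 = -2*R/3 - W/3)
1/v(Y(k(4)), -401) = 1/(-4*√(-5 + 4)/(3*(-16 + √(-5 + 4))) - ⅓*(-401)) = 1/(-4*√(-1)/(3*(-16 + √(-1))) + 401/3) = 1/(-4*I/(3*(-16 + I)) + 401/3) = 1/(-4*I*(-16 - I)/257/3 + 401/3) = 1/(-4*I*(-16 - I)/771 + 401/3) = 1/(401/3 - 4*I*(-16 - I)/771)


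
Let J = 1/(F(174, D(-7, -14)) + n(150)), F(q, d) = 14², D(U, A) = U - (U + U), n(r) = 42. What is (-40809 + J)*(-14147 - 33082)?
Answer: 65530514127/34 ≈ 1.9274e+9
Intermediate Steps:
D(U, A) = -U (D(U, A) = U - 2*U = -U)
F(q, d) = 196
J = 1/238 (J = 1/(196 + 42) = 1/238 ≈ 0.0042017)
(-40809 + J)*(-14147 - 33082) = (-40809 + 1/238)*(-14147 - 33082) = -9712541/238*(-47229) = 65530514127/34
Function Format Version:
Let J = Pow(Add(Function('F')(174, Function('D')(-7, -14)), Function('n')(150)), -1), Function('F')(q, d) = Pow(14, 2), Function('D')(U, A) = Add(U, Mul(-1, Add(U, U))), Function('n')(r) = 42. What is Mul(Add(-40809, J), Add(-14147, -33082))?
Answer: Rational(65530514127, 34) ≈ 1.9274e+9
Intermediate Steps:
Function('D')(U, A) = Mul(-1, U) (Function('D')(U, A) = Add(U, Mul(-1, Mul(2, U))) = Add(U, Mul(-2, U)) = Mul(-1, U))
Function('F')(q, d) = 196
J = Rational(1, 238) (J = Pow(Add(196, 42), -1) = Pow(238, -1) = Rational(1, 238) ≈ 0.0042017)
Mul(Add(-40809, J), Add(-14147, -33082)) = Mul(Add(-40809, Rational(1, 238)), Add(-14147, -33082)) = Mul(Rational(-9712541, 238), -47229) = Rational(65530514127, 34)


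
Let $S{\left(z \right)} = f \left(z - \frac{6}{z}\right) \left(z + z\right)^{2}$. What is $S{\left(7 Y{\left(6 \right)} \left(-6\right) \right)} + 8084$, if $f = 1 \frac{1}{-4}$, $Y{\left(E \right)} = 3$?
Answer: $2007704$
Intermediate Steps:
$f = - \frac{1}{4}$ ($f = 1 \left(- \frac{1}{4}\right) = - \frac{1}{4} \approx -0.25$)
$S{\left(z \right)} = 4 z^{2} \left(- \frac{z}{4} + \frac{3}{2 z}\right)$ ($S{\left(z \right)} = - \frac{z - \frac{6}{z}}{4} \left(z + z\right)^{2} = - \frac{z - \frac{6}{z}}{4} \left(2 z\right)^{2} = \left(- \frac{z}{4} + \frac{3}{2 z}\right) 4 z^{2} = 4 z^{2} \left(- \frac{z}{4} + \frac{3}{2 z}\right)$)
$S{\left(7 Y{\left(6 \right)} \left(-6\right) \right)} + 8084 = 7 \cdot 3 \left(-6\right) \left(6 - \left(7 \cdot 3 \left(-6\right)\right)^{2}\right) + 8084 = 21 \left(-6\right) \left(6 - \left(21 \left(-6\right)\right)^{2}\right) + 8084 = - 126 \left(6 - \left(-126\right)^{2}\right) + 8084 = - 126 \left(6 - 15876\right) + 8084 = \left(-126\right) \left(-15870\right) + 8084 = 1999620 + 8084 = 2007704$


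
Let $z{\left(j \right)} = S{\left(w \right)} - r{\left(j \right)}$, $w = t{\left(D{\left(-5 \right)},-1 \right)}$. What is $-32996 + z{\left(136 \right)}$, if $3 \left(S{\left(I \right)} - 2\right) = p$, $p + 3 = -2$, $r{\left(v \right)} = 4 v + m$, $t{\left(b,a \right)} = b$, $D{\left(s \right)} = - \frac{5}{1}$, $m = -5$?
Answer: $- \frac{100604}{3} \approx -33535.0$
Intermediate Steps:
$D{\left(s \right)} = -5$ ($D{\left(s \right)} = \left(-5\right) 1 = -5$)
$r{\left(v \right)} = -5 + 4 v$ ($r{\left(v \right)} = 4 v - 5 = -5 + 4 v$)
$w = -5$
$p = -5$ ($p = -3 - 2 = -5$)
$S{\left(I \right)} = \frac{1}{3}$ ($S{\left(I \right)} = 2 + \frac{1}{3} \left(-5\right) = 2 - \frac{5}{3} = \frac{1}{3}$)
$z{\left(j \right)} = \frac{16}{3} - 4 j$ ($z{\left(j \right)} = \frac{1}{3} - \left(-5 + 4 j\right) = \frac{16}{3} - 4 j$)
$-32996 + z{\left(136 \right)} = -32996 + \left(\frac{16}{3} - 544\right) = -32996 - \frac{1616}{3} = - \frac{100604}{3}$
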